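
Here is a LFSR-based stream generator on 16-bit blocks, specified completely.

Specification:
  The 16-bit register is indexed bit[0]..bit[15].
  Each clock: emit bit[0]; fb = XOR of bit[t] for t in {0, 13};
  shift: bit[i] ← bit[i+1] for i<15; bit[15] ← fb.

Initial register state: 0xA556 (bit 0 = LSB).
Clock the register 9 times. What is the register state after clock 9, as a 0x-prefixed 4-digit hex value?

reg_0 = 0xA556
clock 1: out=0, reg = 0xD2AB
clock 2: out=1, reg = 0xE955
clock 3: out=1, reg = 0x74AA
clock 4: out=0, reg = 0xBA55
clock 5: out=1, reg = 0x5D2A
clock 6: out=0, reg = 0x2E95
clock 7: out=1, reg = 0x174A
clock 8: out=0, reg = 0x0BA5
clock 9: out=1, reg = 0x85D2

0x85D2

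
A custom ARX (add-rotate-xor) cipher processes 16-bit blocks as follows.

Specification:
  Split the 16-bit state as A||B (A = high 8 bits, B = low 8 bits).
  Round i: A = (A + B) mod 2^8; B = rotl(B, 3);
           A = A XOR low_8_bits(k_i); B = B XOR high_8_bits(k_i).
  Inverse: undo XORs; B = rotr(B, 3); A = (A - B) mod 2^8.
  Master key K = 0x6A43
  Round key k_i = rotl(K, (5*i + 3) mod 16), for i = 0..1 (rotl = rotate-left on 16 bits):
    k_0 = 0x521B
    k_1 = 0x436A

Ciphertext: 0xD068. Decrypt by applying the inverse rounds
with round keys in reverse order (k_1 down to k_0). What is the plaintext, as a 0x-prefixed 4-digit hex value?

s_0 = ciphertext = 0xD068
s_1 = InvRound(s_0, k_1) = 0x5565
s_2 = InvRound(s_1, k_0) = 0x68E6

0x68E6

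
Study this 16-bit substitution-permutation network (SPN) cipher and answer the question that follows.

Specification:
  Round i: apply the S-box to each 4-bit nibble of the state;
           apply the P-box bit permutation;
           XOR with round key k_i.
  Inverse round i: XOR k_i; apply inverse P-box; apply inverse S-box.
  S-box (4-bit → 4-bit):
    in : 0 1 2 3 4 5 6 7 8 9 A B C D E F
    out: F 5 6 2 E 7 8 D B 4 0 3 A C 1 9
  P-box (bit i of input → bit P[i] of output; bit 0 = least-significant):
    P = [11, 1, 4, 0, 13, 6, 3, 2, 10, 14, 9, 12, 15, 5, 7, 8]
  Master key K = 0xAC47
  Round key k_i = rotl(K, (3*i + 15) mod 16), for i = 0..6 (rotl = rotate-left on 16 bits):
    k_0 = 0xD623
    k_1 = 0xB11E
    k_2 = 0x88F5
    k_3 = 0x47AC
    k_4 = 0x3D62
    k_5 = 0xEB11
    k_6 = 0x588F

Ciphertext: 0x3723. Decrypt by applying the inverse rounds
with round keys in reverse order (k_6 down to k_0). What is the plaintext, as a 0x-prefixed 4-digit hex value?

s_0 = ciphertext = 0x3723
s_1 = InvRound(s_0, k_6) = 0x457E
s_2 = InvRound(s_1, k_5) = 0xB108
s_3 = InvRound(s_2, k_4) = 0xBE2B
s_4 = InvRound(s_3, k_3) = 0x7CF8
s_5 = InvRound(s_4, k_2) = 0xE876
s_6 = InvRound(s_5, k_1) = 0xCC2E
s_7 = InvRound(s_6, k_0) = 0xADDF

0xADDF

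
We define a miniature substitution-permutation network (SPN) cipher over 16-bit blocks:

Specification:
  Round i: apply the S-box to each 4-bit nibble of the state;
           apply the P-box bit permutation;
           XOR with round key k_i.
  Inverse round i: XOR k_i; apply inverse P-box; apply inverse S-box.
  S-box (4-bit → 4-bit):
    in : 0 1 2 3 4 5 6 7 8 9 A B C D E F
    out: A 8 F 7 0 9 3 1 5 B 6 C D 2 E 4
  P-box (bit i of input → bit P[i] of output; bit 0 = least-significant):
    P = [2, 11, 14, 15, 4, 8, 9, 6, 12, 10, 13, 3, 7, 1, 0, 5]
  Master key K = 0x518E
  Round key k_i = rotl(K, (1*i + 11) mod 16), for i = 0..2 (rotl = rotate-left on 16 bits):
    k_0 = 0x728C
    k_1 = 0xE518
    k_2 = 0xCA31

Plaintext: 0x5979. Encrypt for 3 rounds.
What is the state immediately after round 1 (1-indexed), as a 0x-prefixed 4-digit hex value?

s_0 = plaintext = 0x5979
s_1 = Round(s_0, k_0) = 0xEE30
s_2 = Round(s_1, k_1) = 0x4A23
s_3 = Round(s_2, k_2) = 0xA565

0xEE30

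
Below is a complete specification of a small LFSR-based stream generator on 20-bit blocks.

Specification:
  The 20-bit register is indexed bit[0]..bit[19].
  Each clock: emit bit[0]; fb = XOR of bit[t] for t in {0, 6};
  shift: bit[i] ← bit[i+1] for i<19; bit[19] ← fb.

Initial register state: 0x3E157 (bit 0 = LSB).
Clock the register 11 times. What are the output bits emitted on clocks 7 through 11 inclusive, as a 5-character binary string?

reg_0 = 0x3E157
clock 1: out=1, reg = 0x1F0AB
clock 2: out=1, reg = 0x8F855
clock 3: out=1, reg = 0x47C2A
clock 4: out=0, reg = 0x23E15
clock 5: out=1, reg = 0x91F0A
clock 6: out=0, reg = 0x48F85
clock 7: out=1, reg = 0xA47C2
clock 8: out=0, reg = 0xD23E1
clock 9: out=1, reg = 0x691F0
clock 10: out=0, reg = 0xB48F8
clock 11: out=0, reg = 0xDA47C

10100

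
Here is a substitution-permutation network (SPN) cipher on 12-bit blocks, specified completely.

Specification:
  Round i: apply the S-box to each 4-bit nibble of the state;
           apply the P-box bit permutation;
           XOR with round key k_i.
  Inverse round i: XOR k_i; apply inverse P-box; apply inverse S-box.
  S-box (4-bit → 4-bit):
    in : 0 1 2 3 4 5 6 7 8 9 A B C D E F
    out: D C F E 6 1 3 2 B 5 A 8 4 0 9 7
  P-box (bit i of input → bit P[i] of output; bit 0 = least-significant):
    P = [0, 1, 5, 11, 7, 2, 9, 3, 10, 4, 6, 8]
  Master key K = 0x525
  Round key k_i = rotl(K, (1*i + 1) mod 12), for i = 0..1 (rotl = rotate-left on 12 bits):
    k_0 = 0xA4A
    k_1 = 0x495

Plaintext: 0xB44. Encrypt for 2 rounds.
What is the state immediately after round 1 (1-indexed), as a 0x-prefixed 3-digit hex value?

0x96C

s_0 = plaintext = 0xB44
s_1 = Round(s_0, k_0) = 0x96C
s_2 = Round(s_1, k_1) = 0x071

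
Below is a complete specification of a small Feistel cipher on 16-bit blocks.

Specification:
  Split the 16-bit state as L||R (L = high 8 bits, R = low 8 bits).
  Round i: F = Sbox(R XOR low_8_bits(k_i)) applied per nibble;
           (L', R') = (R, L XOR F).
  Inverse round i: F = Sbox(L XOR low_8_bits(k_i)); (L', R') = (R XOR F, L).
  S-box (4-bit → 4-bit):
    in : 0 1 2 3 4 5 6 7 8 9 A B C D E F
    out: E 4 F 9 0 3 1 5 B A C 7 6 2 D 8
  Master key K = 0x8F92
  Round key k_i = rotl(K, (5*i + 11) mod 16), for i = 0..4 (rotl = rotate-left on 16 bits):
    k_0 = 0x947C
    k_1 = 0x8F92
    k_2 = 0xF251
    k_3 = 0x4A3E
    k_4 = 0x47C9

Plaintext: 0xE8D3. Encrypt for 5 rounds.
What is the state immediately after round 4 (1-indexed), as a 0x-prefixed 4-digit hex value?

s_0 = plaintext = 0xE8D3
s_1 = Round(s_0, k_0) = 0xD320
s_2 = Round(s_1, k_1) = 0x20AC
s_3 = Round(s_2, k_2) = 0xACA2
s_4 = Round(s_3, k_3) = 0xA20A
s_5 = Round(s_4, k_4) = 0x0ACB

0xA20A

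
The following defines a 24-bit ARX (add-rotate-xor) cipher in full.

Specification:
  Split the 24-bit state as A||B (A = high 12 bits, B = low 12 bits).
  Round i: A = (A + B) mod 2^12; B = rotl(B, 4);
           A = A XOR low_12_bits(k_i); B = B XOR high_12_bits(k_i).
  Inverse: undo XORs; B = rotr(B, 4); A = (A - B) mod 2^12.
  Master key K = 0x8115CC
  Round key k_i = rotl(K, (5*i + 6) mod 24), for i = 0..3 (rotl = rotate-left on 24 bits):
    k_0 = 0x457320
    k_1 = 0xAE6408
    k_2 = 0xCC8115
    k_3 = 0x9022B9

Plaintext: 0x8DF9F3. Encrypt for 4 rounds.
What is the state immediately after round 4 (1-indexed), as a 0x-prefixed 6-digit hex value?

0x2CD84E

s_0 = plaintext = 0x8DF9F3
s_1 = Round(s_0, k_0) = 0x1F2B6E
s_2 = Round(s_1, k_1) = 0x968C0D
s_3 = Round(s_2, k_2) = 0x460C14
s_4 = Round(s_3, k_3) = 0x2CD84E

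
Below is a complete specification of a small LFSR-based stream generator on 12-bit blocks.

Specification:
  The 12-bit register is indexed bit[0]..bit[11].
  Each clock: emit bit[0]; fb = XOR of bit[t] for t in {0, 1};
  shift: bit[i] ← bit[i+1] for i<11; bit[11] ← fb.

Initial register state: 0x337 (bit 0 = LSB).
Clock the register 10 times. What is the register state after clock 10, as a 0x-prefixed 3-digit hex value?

0xAB0

reg_0 = 0x337
clock 1: out=1, reg = 0x19B
clock 2: out=1, reg = 0x0CD
clock 3: out=1, reg = 0x866
clock 4: out=0, reg = 0xC33
clock 5: out=1, reg = 0x619
clock 6: out=1, reg = 0xB0C
clock 7: out=0, reg = 0x586
clock 8: out=0, reg = 0xAC3
clock 9: out=1, reg = 0x561
clock 10: out=1, reg = 0xAB0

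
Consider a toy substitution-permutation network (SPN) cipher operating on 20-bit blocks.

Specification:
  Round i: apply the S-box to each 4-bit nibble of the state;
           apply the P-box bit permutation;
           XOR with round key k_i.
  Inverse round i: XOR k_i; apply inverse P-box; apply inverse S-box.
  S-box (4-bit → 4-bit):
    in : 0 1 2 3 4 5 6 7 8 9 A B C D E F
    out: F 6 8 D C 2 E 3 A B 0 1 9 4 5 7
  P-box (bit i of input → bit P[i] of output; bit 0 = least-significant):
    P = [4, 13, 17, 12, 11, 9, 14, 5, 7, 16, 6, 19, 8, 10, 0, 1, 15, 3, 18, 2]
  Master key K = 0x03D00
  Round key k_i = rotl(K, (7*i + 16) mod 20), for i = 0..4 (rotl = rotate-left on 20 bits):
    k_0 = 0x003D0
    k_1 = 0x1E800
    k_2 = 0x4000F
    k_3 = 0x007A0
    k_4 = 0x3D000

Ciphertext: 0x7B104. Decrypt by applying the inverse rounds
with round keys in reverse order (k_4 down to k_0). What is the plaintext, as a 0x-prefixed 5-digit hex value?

s_0 = ciphertext = 0x7B104
s_1 = InvRound(s_0, k_4) = 0x4BAD5
s_2 = InvRound(s_1, k_3) = 0x3FDC9
s_3 = InvRound(s_2, k_2) = 0x39FE6
s_4 = InvRound(s_3, k_1) = 0x29E66
s_5 = InvRound(s_4, k_0) = 0xC9BC3

0xC9BC3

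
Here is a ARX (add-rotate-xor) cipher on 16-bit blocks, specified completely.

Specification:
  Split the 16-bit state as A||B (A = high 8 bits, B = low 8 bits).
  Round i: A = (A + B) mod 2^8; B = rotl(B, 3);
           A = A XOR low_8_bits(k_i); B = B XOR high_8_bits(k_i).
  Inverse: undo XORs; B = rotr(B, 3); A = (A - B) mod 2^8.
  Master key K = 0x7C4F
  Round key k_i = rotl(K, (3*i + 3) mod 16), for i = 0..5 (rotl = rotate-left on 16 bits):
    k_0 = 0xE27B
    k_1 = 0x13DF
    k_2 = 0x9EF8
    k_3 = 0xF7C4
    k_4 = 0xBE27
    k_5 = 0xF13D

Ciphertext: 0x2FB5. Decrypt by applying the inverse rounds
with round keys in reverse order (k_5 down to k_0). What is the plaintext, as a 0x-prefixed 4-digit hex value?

0x7E4C

s_0 = ciphertext = 0x2FB5
s_1 = InvRound(s_0, k_5) = 0x8A88
s_2 = InvRound(s_1, k_4) = 0xE7C6
s_3 = InvRound(s_2, k_3) = 0xFD26
s_4 = InvRound(s_3, k_2) = 0xEE17
s_5 = InvRound(s_4, k_1) = 0xB180
s_6 = InvRound(s_5, k_0) = 0x7E4C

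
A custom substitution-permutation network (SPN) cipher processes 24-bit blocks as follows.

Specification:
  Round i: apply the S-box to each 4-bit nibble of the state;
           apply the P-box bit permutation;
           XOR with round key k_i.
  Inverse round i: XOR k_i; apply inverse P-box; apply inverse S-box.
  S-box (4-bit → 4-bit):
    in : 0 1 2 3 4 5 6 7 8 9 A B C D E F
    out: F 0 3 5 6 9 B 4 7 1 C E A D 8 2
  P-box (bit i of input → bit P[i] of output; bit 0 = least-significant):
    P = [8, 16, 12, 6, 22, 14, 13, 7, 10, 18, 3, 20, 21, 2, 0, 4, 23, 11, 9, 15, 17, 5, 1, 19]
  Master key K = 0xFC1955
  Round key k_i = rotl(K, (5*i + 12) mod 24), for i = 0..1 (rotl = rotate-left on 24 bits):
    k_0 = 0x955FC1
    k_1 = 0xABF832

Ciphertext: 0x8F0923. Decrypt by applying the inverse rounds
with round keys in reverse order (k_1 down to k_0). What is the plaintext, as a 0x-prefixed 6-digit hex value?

s_0 = ciphertext = 0x8F0923
s_1 = InvRound(s_0, k_1) = 0x1EDF43
s_2 = InvRound(s_1, k_0) = 0xD511EF

0xD511EF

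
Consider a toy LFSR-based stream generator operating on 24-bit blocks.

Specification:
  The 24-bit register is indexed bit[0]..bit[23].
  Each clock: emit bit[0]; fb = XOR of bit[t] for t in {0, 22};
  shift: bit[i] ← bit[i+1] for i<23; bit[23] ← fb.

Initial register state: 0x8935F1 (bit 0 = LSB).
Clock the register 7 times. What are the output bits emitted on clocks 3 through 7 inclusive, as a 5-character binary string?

reg_0 = 0x8935F1
clock 1: out=1, reg = 0xC49AF8
clock 2: out=0, reg = 0xE24D7C
clock 3: out=0, reg = 0xF126BE
clock 4: out=0, reg = 0xF8935F
clock 5: out=1, reg = 0x7C49AF
clock 6: out=1, reg = 0x3E24D7
clock 7: out=1, reg = 0x9F126B

00111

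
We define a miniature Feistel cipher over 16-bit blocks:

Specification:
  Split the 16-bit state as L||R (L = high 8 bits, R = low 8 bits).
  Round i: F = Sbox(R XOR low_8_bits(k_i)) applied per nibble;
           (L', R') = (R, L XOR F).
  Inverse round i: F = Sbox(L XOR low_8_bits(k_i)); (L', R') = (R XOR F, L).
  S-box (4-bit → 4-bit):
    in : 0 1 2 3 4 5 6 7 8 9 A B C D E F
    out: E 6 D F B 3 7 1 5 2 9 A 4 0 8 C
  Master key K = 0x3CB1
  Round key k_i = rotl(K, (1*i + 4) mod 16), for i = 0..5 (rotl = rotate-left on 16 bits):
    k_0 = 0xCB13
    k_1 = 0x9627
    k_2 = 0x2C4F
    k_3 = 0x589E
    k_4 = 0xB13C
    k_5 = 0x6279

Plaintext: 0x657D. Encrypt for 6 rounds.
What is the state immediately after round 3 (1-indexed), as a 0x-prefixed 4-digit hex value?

s_0 = plaintext = 0x657D
s_1 = Round(s_0, k_0) = 0x7D1D
s_2 = Round(s_1, k_1) = 0x1D84
s_3 = Round(s_2, k_2) = 0x8457
s_4 = Round(s_3, k_3) = 0x57C6
s_5 = Round(s_4, k_4) = 0xC69E
s_6 = Round(s_5, k_5) = 0x9E47

0x8457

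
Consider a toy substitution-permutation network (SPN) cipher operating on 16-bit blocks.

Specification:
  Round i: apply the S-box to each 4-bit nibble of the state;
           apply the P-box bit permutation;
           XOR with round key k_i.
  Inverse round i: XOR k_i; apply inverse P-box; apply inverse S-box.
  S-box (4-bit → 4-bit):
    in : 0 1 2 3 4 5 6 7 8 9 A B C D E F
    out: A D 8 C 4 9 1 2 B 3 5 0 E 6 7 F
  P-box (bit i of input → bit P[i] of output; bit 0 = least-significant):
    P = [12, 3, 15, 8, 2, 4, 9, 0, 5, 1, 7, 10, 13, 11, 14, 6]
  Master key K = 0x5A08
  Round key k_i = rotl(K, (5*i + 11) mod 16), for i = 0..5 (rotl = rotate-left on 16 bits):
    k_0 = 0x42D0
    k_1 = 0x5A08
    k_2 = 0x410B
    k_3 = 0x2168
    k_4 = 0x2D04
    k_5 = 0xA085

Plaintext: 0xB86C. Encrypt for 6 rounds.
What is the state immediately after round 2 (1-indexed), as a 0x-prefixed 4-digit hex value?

0x8057

s_0 = plaintext = 0xB86C
s_1 = Round(s_0, k_0) = 0xC7FE
s_2 = Round(s_1, k_1) = 0x8057
s_3 = Round(s_2, k_2) = 0x6D44
s_4 = Round(s_3, k_3) = 0x83EA
s_5 = Round(s_4, k_4) = 0x93D0
s_6 = Round(s_5, k_5) = 0x8F1D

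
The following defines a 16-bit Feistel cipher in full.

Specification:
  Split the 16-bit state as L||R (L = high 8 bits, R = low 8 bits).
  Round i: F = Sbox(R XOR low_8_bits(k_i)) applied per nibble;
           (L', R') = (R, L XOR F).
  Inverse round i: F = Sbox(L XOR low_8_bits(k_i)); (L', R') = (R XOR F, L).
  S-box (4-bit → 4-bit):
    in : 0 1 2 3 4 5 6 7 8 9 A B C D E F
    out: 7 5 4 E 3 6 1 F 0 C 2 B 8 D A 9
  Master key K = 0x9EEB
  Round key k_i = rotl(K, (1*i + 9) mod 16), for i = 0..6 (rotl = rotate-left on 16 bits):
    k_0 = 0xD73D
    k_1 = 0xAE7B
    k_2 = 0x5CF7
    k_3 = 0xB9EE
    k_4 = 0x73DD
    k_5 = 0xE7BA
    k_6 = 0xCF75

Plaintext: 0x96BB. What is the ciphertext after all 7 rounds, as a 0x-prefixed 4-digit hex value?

0x107A

s_0 = plaintext = 0x96BB
s_1 = Round(s_0, k_0) = 0xBB97
s_2 = Round(s_1, k_1) = 0x9713
s_3 = Round(s_2, k_2) = 0x1334
s_4 = Round(s_3, k_3) = 0x34C1
s_5 = Round(s_4, k_4) = 0xC16C
s_6 = Round(s_5, k_5) = 0x6C10
s_7 = Round(s_6, k_6) = 0x107A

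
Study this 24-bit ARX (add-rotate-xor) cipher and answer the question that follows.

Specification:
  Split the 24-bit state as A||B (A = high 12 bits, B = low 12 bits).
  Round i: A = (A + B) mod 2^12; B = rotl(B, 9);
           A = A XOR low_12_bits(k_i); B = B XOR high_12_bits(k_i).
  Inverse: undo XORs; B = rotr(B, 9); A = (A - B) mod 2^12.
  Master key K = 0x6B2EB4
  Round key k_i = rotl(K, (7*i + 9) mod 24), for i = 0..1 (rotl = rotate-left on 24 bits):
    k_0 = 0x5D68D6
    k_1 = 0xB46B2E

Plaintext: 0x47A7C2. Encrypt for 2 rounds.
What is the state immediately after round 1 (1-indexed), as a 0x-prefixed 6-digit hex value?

0x4EA12E

s_0 = plaintext = 0x47A7C2
s_1 = Round(s_0, k_0) = 0x4EA12E
s_2 = Round(s_1, k_1) = 0xD36763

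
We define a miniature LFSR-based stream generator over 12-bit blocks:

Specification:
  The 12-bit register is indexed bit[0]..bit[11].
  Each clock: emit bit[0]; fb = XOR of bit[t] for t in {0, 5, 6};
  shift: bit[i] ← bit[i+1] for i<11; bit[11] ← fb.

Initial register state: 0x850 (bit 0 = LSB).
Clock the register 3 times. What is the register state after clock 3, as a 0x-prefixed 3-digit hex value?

0x70A

reg_0 = 0x850
clock 1: out=0, reg = 0xC28
clock 2: out=0, reg = 0xE14
clock 3: out=0, reg = 0x70A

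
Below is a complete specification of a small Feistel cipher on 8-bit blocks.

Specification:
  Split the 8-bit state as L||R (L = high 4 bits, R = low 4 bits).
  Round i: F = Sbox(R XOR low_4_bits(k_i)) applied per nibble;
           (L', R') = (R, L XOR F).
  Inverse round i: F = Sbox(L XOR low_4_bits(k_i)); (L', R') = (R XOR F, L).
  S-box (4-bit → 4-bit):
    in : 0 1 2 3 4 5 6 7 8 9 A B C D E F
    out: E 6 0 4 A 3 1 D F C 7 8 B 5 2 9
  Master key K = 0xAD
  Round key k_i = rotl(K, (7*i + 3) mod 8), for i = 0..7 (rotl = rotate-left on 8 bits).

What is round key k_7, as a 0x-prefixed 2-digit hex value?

K = 0xAD
k_0 = rotl(K, (7*0+3) mod 8) = rotl(K, 3) = 0x6D
k_1 = rotl(K, (7*1+3) mod 8) = rotl(K, 2) = 0xB6
k_2 = rotl(K, (7*2+3) mod 8) = rotl(K, 1) = 0x5B
k_3 = rotl(K, (7*3+3) mod 8) = rotl(K, 0) = 0xAD
k_4 = rotl(K, (7*4+3) mod 8) = rotl(K, 7) = 0xD6
k_5 = rotl(K, (7*5+3) mod 8) = rotl(K, 6) = 0x6B
k_6 = rotl(K, (7*6+3) mod 8) = rotl(K, 5) = 0xB5
k_7 = rotl(K, (7*7+3) mod 8) = rotl(K, 4) = 0xDA

0xDA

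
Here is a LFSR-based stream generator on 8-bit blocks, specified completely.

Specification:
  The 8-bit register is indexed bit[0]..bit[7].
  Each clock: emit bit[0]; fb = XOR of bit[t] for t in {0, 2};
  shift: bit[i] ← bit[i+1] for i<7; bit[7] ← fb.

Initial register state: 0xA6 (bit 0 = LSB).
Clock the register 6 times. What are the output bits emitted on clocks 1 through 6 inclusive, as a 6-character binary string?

011001

reg_0 = 0xA6
clock 1: out=0, reg = 0xD3
clock 2: out=1, reg = 0xE9
clock 3: out=1, reg = 0xF4
clock 4: out=0, reg = 0xFA
clock 5: out=0, reg = 0x7D
clock 6: out=1, reg = 0x3E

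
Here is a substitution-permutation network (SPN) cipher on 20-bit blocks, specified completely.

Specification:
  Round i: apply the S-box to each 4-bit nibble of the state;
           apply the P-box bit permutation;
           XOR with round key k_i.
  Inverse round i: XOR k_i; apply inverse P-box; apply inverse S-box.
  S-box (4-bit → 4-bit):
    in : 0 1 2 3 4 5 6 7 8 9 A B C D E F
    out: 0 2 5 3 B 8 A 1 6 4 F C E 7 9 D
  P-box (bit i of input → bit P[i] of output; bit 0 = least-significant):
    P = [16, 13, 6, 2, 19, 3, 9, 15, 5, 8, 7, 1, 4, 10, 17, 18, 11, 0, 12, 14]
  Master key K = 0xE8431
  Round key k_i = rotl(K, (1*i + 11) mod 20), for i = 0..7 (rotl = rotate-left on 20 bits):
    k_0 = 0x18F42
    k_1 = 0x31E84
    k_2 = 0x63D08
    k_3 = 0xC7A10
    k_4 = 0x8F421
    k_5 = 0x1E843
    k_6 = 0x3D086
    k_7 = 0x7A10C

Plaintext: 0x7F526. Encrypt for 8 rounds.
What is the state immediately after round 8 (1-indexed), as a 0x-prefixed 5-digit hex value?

s_0 = plaintext = 0x7F526
s_1 = Round(s_0, k_0) = 0xFA554
s_2 = Round(s_1, k_1) = 0x4E292
s_3 = Round(s_2, k_2) = 0x377F9
s_4 = Round(s_3, k_3) = 0x4F061
s_5 = Round(s_4, k_4) = 0xE1C38
s_6 = Round(s_5, k_5) = 0x98589
s_7 = Round(s_6, k_6) = 0x1C6CC
s_8 = Round(s_7, k_7) = 0x10643

0x10643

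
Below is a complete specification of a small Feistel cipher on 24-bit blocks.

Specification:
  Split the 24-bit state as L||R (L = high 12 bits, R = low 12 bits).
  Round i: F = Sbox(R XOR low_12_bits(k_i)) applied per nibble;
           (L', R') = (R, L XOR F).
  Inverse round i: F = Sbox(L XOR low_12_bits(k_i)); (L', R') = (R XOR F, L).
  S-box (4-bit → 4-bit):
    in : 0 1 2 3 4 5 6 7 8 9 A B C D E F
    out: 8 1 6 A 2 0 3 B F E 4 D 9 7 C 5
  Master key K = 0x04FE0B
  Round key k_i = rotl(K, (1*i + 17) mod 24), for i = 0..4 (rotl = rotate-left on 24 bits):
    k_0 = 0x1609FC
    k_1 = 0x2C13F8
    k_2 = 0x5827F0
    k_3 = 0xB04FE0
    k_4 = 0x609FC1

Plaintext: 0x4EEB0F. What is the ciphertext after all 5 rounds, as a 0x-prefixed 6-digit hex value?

0xE4D43E

s_0 = plaintext = 0x4EEB0F
s_1 = Round(s_0, k_0) = 0xB0F2B4
s_2 = Round(s_1, k_1) = 0x2B4A26
s_3 = Round(s_2, k_2) = 0xA265C7
s_4 = Round(s_3, k_3) = 0x5C7E4D
s_5 = Round(s_4, k_4) = 0xE4D43E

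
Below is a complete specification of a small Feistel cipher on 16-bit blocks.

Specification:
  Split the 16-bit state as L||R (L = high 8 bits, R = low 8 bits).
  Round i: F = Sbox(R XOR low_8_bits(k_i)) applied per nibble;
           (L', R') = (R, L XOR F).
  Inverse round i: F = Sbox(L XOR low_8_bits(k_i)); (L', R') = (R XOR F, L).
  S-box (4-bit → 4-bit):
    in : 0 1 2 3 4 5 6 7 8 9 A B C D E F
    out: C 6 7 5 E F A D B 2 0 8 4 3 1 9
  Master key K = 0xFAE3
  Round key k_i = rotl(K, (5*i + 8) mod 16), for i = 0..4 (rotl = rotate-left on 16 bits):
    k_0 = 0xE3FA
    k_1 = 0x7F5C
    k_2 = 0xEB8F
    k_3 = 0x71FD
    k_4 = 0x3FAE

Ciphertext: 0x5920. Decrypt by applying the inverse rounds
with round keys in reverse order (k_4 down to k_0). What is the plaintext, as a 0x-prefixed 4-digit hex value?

0xAF33

s_0 = ciphertext = 0x5920
s_1 = InvRound(s_0, k_4) = 0xBD59
s_2 = InvRound(s_1, k_3) = 0xB5BD
s_3 = InvRound(s_2, k_2) = 0xEDB5
s_4 = InvRound(s_3, k_1) = 0x33ED
s_5 = InvRound(s_4, k_0) = 0xAF33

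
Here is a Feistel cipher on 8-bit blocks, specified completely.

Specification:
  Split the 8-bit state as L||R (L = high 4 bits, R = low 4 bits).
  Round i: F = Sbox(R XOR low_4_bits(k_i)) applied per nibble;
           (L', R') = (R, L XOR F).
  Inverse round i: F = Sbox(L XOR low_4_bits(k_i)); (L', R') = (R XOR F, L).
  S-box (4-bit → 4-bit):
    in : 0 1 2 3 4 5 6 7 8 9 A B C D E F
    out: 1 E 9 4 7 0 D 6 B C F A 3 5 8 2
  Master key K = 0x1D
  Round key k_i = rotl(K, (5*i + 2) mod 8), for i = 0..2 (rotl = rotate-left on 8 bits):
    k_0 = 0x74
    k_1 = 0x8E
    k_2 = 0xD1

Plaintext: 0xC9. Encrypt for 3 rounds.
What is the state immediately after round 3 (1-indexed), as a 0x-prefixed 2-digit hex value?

0xF1

s_0 = plaintext = 0xC9
s_1 = Round(s_0, k_0) = 0x99
s_2 = Round(s_1, k_1) = 0x9F
s_3 = Round(s_2, k_2) = 0xF1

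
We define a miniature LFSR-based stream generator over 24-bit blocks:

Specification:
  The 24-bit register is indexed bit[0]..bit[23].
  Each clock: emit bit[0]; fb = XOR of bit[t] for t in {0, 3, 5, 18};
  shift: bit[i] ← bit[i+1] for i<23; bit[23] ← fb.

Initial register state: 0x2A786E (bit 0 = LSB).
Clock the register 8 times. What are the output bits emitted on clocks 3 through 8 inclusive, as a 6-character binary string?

110110

reg_0 = 0x2A786E
clock 1: out=0, reg = 0x153C37
clock 2: out=1, reg = 0x8A9E1B
clock 3: out=1, reg = 0x454F0D
clock 4: out=1, reg = 0xA2A786
clock 5: out=0, reg = 0x5153C3
clock 6: out=1, reg = 0xA8A9E1
clock 7: out=1, reg = 0x5454F0
clock 8: out=0, reg = 0x2A2A78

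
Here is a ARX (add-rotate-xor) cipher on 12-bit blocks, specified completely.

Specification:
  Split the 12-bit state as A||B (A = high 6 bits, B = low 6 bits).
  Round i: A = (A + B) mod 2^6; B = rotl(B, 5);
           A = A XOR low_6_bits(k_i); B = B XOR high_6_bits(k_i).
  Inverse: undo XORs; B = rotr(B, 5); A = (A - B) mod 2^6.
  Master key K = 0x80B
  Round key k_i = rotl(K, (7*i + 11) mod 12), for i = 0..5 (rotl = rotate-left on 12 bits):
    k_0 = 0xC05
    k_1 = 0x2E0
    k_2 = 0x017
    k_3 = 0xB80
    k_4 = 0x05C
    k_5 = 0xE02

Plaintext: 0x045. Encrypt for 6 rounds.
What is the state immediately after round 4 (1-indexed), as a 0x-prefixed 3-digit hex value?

s_0 = plaintext = 0x045
s_1 = Round(s_0, k_0) = 0x0D2
s_2 = Round(s_1, k_1) = 0xD42
s_3 = Round(s_2, k_2) = 0x801
s_4 = Round(s_3, k_3) = 0x84E
s_5 = Round(s_4, k_4) = 0xCC6
s_6 = Round(s_5, k_5) = 0xEFB

0x84E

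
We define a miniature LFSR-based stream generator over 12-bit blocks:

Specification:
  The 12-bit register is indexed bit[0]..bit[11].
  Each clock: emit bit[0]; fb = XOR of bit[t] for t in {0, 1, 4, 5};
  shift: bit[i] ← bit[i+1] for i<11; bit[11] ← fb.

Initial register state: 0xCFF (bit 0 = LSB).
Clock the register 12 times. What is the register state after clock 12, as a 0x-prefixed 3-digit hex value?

reg_0 = 0xCFF
clock 1: out=1, reg = 0x67F
clock 2: out=1, reg = 0x33F
clock 3: out=1, reg = 0x19F
clock 4: out=1, reg = 0x8CF
clock 5: out=1, reg = 0x467
clock 6: out=1, reg = 0xA33
clock 7: out=1, reg = 0x519
clock 8: out=1, reg = 0x28C
clock 9: out=0, reg = 0x146
clock 10: out=0, reg = 0x8A3
clock 11: out=1, reg = 0xC51
clock 12: out=1, reg = 0x628

0x628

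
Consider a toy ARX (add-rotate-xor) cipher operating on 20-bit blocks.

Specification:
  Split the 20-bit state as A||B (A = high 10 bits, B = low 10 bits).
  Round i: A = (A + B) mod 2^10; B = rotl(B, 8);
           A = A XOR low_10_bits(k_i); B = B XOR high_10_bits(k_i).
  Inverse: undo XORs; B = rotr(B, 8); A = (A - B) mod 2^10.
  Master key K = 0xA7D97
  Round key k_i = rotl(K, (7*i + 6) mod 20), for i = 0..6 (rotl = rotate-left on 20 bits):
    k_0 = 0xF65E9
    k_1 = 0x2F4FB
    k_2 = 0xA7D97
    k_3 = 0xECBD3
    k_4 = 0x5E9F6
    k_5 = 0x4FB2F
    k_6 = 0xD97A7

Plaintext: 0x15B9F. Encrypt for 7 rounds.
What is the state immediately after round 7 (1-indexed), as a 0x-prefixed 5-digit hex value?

0x2585F

s_0 = plaintext = 0x15B9F
s_1 = Round(s_0, k_0) = 0x8703E
s_2 = Round(s_1, k_1) = 0xA86B2
s_3 = Round(s_2, k_2) = 0x31033
s_4 = Round(s_3, k_3) = 0xC90BE
s_5 = Round(s_4, k_4) = 0x85355
s_6 = Round(s_5, k_5) = 0x918EB
s_7 = Round(s_6, k_6) = 0x2585F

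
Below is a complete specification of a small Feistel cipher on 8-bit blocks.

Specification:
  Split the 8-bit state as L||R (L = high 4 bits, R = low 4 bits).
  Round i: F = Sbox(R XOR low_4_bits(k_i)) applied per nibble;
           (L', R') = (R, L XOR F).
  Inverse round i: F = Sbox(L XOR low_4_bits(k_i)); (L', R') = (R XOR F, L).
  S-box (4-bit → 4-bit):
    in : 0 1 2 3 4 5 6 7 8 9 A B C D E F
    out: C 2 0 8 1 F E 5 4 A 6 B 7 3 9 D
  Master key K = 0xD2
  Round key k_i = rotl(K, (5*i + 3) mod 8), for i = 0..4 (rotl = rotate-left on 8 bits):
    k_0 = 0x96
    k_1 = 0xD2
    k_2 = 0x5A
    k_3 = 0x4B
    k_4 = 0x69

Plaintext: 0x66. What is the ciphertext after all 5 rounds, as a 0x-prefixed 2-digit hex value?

s_0 = plaintext = 0x66
s_1 = Round(s_0, k_0) = 0x6A
s_2 = Round(s_1, k_1) = 0xA2
s_3 = Round(s_2, k_2) = 0x2E
s_4 = Round(s_3, k_3) = 0xED
s_5 = Round(s_4, k_4) = 0xDF

0xDF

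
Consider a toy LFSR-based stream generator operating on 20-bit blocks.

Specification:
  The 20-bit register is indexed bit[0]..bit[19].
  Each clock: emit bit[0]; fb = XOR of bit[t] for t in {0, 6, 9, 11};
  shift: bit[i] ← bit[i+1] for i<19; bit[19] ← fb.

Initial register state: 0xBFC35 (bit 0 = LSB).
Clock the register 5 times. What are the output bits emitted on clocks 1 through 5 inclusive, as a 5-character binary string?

reg_0 = 0xBFC35
clock 1: out=1, reg = 0x5FE1A
clock 2: out=0, reg = 0x2FF0D
clock 3: out=1, reg = 0x97F86
clock 4: out=0, reg = 0x4BFC3
clock 5: out=1, reg = 0x25FE1

10101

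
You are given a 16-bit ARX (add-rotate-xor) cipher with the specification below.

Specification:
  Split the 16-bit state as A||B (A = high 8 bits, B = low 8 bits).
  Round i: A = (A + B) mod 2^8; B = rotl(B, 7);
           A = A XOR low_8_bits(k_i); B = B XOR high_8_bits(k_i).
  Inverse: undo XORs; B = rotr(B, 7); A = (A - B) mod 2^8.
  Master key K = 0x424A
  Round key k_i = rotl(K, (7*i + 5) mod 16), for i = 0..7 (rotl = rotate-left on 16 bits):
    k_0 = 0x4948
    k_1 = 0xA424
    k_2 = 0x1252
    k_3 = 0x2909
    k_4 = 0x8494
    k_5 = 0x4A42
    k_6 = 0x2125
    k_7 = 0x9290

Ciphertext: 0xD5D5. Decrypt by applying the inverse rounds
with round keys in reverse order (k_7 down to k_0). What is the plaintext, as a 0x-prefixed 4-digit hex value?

s_0 = ciphertext = 0xD5D5
s_1 = InvRound(s_0, k_7) = 0xB78E
s_2 = InvRound(s_1, k_6) = 0x335F
s_3 = InvRound(s_2, k_5) = 0x472A
s_4 = InvRound(s_3, k_4) = 0x765D
s_5 = InvRound(s_4, k_3) = 0x97E8
s_6 = InvRound(s_5, k_2) = 0xD0F5
s_7 = InvRound(s_6, k_1) = 0x52A2
s_8 = InvRound(s_7, k_0) = 0x43D7

0x43D7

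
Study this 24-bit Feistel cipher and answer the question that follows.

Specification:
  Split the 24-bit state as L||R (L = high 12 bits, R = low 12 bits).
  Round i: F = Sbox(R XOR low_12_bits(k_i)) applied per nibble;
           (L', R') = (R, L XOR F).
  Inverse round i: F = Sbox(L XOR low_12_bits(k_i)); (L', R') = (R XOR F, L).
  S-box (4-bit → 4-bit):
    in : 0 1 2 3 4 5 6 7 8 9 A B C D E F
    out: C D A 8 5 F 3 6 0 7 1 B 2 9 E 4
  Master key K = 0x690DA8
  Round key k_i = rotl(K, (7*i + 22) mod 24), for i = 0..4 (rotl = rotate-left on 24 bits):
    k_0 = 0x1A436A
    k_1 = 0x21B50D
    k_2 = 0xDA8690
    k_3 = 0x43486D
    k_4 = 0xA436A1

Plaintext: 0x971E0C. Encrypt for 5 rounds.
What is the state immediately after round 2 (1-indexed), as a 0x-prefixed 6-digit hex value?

0x042158

s_0 = plaintext = 0x971E0C
s_1 = Round(s_0, k_0) = 0xE0C042
s_2 = Round(s_1, k_1) = 0x042158
s_3 = Round(s_2, k_2) = 0x158662
s_4 = Round(s_3, k_3) = 0x662F9C
s_5 = Round(s_4, k_4) = 0xF9C1EB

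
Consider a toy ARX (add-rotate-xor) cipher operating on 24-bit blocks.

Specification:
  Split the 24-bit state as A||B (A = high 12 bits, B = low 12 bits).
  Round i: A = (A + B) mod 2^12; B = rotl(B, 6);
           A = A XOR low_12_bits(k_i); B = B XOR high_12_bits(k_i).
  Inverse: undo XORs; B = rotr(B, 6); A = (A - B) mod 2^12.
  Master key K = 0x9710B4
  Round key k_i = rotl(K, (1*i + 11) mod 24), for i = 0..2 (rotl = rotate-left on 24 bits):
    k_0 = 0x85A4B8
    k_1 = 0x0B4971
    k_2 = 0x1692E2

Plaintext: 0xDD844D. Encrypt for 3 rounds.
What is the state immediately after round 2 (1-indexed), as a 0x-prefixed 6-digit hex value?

0x8D9258

s_0 = plaintext = 0xDD844D
s_1 = Round(s_0, k_0) = 0x69DB0B
s_2 = Round(s_1, k_1) = 0x8D9258
s_3 = Round(s_2, k_2) = 0x9D3760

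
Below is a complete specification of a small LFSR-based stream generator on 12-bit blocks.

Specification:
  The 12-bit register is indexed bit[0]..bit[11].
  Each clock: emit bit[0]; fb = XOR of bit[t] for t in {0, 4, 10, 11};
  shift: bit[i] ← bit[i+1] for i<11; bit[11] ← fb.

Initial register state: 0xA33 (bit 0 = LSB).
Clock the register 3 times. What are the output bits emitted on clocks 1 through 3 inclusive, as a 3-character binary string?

110

reg_0 = 0xA33
clock 1: out=1, reg = 0xD19
clock 2: out=1, reg = 0x68C
clock 3: out=0, reg = 0xB46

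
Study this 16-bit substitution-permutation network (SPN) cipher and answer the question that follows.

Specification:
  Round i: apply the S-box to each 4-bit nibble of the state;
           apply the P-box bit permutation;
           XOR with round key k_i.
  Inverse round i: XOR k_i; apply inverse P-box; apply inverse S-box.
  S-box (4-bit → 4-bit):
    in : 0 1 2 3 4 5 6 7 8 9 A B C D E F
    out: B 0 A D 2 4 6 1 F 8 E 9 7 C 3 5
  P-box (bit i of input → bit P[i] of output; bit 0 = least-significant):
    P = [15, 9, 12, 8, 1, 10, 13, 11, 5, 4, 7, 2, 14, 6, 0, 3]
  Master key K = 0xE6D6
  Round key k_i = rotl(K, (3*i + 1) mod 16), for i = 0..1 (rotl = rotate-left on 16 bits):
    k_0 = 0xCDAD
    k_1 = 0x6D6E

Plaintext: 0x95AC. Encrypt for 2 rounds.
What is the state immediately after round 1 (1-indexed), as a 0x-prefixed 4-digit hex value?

0x7325

s_0 = plaintext = 0x95AC
s_1 = Round(s_0, k_0) = 0x7325
s_2 = Round(s_1, k_1) = 0x31CA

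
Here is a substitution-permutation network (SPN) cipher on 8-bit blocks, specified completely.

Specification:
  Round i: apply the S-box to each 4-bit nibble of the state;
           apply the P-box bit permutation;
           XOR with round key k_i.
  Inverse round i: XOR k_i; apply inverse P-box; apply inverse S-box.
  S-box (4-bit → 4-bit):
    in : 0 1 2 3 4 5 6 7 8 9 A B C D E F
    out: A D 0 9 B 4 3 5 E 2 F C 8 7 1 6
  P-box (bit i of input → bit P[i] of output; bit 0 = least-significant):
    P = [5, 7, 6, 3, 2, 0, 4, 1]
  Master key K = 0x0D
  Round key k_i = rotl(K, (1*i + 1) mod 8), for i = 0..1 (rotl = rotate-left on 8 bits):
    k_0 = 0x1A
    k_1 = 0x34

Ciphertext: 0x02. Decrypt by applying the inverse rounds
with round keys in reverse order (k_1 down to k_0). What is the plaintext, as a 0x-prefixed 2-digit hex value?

s_0 = ciphertext = 0x02
s_1 = InvRound(s_0, k_1) = 0x1E
s_2 = InvRound(s_1, k_0) = 0xE2

0xE2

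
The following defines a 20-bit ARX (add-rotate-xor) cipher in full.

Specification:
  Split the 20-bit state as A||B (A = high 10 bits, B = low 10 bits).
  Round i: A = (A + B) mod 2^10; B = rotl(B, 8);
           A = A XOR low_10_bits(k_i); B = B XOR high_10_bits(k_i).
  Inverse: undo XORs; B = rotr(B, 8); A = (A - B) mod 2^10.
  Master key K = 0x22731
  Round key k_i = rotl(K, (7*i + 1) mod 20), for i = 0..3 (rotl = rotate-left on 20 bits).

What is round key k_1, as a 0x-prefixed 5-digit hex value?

0x73122

K = 0x22731
k_0 = rotl(K, (7*0+1) mod 20) = rotl(K, 1) = 0x44E62
k_1 = rotl(K, (7*1+1) mod 20) = rotl(K, 8) = 0x73122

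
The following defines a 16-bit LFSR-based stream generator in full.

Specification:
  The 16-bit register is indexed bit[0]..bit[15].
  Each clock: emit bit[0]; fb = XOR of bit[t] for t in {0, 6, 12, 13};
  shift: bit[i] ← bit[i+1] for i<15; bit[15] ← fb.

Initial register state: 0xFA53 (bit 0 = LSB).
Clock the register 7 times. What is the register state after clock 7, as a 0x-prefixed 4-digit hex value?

0x05F4

reg_0 = 0xFA53
clock 1: out=1, reg = 0x7D29
clock 2: out=1, reg = 0xBE94
clock 3: out=0, reg = 0x5F4A
clock 4: out=0, reg = 0x2FA5
clock 5: out=1, reg = 0x17D2
clock 6: out=0, reg = 0x0BE9
clock 7: out=1, reg = 0x05F4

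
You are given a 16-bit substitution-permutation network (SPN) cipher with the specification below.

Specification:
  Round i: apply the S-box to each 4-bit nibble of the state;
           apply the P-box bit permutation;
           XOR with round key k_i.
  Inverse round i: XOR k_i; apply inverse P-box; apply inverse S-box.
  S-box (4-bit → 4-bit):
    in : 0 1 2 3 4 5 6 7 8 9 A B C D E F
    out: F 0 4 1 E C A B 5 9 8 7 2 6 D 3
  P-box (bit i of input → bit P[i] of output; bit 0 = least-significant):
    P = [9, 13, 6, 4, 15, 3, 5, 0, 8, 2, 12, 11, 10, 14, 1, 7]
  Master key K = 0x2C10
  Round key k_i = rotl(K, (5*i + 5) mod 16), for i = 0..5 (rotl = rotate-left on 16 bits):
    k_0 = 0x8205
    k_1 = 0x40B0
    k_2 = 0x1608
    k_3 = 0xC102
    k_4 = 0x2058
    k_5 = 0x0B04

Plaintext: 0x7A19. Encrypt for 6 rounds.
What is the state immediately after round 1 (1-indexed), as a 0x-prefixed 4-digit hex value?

0xCC95

s_0 = plaintext = 0x7A19
s_1 = Round(s_0, k_0) = 0xCC95
s_2 = Round(s_1, k_1) = 0x80E5
s_3 = Round(s_2, k_2) = 0x8B7F
s_4 = Round(s_3, k_3) = 0x760D
s_5 = Round(s_4, k_4) = 0xCCB5
s_6 = Round(s_5, k_5) = 0xCB78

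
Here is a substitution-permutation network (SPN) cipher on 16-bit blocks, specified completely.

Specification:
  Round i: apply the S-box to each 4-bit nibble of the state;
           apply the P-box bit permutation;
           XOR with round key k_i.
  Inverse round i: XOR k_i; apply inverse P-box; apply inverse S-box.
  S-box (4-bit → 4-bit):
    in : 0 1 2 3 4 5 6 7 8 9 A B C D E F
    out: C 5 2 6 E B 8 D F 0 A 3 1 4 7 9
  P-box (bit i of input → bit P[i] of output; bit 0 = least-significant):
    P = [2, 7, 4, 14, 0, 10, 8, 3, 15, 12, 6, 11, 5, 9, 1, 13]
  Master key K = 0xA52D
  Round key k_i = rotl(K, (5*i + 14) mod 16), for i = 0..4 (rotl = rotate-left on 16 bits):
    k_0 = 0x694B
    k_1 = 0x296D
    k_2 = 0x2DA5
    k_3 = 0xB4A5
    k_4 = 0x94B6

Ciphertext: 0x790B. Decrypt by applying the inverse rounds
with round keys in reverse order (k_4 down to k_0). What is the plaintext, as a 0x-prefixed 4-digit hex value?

0x44CF

s_0 = ciphertext = 0x790B
s_1 = InvRound(s_0, k_4) = 0xFF88
s_2 = InvRound(s_1, k_3) = 0xB67F
s_3 = InvRound(s_2, k_2) = 0x3803
s_4 = InvRound(s_3, k_1) = 0x130C
s_5 = InvRound(s_4, k_0) = 0x44CF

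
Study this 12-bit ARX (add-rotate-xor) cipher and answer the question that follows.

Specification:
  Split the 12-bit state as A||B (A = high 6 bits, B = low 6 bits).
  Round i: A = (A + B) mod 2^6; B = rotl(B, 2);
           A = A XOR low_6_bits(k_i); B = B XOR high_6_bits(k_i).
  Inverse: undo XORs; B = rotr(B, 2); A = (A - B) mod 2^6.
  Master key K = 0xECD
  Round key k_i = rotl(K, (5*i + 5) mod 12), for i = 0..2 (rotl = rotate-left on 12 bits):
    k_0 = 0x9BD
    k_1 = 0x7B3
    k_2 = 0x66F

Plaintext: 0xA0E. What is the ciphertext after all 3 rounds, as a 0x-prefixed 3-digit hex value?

0xB87

s_0 = plaintext = 0xA0E
s_1 = Round(s_0, k_0) = 0x2DE
s_2 = Round(s_1, k_1) = 0x6A7
s_3 = Round(s_2, k_2) = 0xB87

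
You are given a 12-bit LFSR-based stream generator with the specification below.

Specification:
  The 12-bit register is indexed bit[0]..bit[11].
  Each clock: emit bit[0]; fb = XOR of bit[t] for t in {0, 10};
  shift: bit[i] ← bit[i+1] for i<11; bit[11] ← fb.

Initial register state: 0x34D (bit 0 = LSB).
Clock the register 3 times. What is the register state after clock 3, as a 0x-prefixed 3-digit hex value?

reg_0 = 0x34D
clock 1: out=1, reg = 0x9A6
clock 2: out=0, reg = 0x4D3
clock 3: out=1, reg = 0x269

0x269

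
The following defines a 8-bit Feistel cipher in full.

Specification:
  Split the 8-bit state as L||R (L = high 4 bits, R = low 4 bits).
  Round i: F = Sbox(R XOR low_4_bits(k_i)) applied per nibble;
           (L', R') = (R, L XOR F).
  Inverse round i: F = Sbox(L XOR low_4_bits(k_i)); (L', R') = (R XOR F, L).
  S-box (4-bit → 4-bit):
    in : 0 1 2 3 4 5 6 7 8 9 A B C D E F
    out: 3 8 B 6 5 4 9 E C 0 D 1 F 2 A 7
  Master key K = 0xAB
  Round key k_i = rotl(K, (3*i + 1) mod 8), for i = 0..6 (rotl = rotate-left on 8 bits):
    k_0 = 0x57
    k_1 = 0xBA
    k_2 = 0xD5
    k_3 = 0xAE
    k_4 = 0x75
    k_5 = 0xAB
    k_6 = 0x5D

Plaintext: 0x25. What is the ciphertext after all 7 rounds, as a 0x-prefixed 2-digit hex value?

s_0 = plaintext = 0x25
s_1 = Round(s_0, k_0) = 0x59
s_2 = Round(s_1, k_1) = 0x93
s_3 = Round(s_2, k_2) = 0x30
s_4 = Round(s_3, k_3) = 0x09
s_5 = Round(s_4, k_4) = 0x9F
s_6 = Round(s_5, k_5) = 0xFC
s_7 = Round(s_6, k_6) = 0xC7

0xC7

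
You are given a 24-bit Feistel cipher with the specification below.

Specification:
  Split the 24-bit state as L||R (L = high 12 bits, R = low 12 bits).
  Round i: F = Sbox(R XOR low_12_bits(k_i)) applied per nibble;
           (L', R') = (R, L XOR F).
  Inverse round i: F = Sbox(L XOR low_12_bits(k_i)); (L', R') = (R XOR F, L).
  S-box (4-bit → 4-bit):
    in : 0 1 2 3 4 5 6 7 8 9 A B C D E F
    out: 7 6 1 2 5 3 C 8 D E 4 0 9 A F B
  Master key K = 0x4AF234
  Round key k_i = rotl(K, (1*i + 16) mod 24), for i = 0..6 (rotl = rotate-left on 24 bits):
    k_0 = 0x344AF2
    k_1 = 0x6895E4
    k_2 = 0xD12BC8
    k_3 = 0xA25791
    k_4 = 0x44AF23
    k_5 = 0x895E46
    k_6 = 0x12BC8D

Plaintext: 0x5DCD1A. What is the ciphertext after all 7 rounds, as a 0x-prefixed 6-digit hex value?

s_0 = plaintext = 0x5DCD1A
s_1 = Round(s_0, k_0) = 0xD1AD21
s_2 = Round(s_1, k_1) = 0xD21089
s_3 = Round(s_2, k_2) = 0x089D77
s_4 = Round(s_3, k_3) = 0xD77475
s_5 = Round(s_4, k_4) = 0x475D4B
s_6 = Round(s_5, k_5) = 0xD4B60F
s_7 = Round(s_6, k_6) = 0x60F99A

0x60F99A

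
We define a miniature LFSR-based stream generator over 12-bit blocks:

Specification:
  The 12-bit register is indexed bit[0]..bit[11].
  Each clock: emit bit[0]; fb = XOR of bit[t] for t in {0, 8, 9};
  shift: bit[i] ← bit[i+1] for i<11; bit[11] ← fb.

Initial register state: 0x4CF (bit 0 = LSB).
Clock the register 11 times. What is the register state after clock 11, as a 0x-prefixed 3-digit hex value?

reg_0 = 0x4CF
clock 1: out=1, reg = 0xA67
clock 2: out=1, reg = 0x533
clock 3: out=1, reg = 0x299
clock 4: out=1, reg = 0x14C
clock 5: out=0, reg = 0x8A6
clock 6: out=0, reg = 0x453
clock 7: out=1, reg = 0xA29
clock 8: out=1, reg = 0x514
clock 9: out=0, reg = 0xA8A
clock 10: out=0, reg = 0xD45
clock 11: out=1, reg = 0x6A2

0x6A2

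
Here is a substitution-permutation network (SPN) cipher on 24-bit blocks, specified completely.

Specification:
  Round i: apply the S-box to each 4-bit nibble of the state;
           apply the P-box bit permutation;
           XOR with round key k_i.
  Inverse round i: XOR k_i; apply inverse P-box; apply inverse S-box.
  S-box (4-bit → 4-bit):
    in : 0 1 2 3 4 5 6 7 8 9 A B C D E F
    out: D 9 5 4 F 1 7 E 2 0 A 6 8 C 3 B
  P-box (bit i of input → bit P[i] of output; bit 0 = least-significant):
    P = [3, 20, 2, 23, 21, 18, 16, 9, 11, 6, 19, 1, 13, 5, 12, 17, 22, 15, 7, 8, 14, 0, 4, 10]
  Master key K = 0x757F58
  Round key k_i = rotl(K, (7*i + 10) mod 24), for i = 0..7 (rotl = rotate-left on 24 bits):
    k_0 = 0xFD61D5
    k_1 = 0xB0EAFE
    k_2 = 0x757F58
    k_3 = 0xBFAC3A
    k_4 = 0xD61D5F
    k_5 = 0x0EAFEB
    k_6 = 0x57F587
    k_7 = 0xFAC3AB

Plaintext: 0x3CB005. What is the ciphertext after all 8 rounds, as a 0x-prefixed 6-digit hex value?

0xFC2675

s_0 = plaintext = 0x3CB005
s_1 = Round(s_0, k_0) = 0xD47AEF
s_2 = Round(s_1, k_1) = 0x467F04
s_3 = Round(s_2, k_2) = 0x86A1A7
s_4 = Round(s_3, k_3) = 0x69269D
s_5 = Round(s_4, k_4) = 0x5E650A
s_6 = Round(s_5, k_5) = 0xFF55CB
s_7 = Round(s_6, k_6) = 0x071A82
s_8 = Round(s_7, k_7) = 0xFC2675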